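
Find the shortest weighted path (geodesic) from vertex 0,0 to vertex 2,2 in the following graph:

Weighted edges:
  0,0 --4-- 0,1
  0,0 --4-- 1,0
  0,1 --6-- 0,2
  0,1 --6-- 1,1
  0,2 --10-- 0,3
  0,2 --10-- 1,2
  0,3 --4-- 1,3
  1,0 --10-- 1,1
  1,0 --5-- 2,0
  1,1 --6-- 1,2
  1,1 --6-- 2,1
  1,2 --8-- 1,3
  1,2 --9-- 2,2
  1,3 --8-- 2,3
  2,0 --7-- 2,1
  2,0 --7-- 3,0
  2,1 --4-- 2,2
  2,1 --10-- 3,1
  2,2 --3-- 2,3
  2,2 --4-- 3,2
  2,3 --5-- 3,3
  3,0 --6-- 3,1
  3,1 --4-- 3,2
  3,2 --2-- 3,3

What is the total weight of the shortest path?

Shortest path: 0,0 → 1,0 → 2,0 → 2,1 → 2,2, total weight = 20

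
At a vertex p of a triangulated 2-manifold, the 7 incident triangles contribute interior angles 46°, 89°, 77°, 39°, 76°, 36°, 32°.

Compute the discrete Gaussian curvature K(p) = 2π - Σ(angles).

Sum of angles = 395°. K = 360° - 395° = -35° = -7π/36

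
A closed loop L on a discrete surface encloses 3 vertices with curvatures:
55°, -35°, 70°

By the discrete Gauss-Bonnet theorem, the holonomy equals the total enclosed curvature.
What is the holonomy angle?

Holonomy = total enclosed curvature = 55° + (-35°) + 70° = 90°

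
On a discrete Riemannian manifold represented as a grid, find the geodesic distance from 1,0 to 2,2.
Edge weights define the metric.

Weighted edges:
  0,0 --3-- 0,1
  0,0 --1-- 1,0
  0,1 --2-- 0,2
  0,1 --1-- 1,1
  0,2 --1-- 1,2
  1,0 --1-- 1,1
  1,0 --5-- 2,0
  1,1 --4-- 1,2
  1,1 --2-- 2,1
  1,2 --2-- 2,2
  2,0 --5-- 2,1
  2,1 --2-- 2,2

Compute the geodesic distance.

Shortest path: 1,0 → 1,1 → 2,1 → 2,2, total weight = 5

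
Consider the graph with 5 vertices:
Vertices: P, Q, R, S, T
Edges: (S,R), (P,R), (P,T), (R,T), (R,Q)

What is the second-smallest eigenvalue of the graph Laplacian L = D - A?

Degrees: deg(P) = 2, deg(Q) = 1, deg(R) = 4, deg(S) = 1, deg(T) = 2.
L = D − A with rows/columns ordered (P, Q, R, S, T):
  [ 2,  0, -1,  0, -1]
  [ 0,  1, -1,  0,  0]
  [-1, -1,  4, -1, -1]
  [ 0,  0, -1,  1,  0]
  [-1,  0, -1,  0,  2]
Characteristic polynomial: det(λI − L) = λ(λ − 1)²(λ − 3)(λ − 5).
Roots: λ = 0; (λ − 1) = 0 ⇒ λ = 1 (multiplicity 2); (λ − 3) = 0 ⇒ λ = 3; (λ − 5) = 0 ⇒ λ = 5.
(Check: the roots sum (with multiplicity) to 10, matching trace L = Σdeg = 2·5 = 10.)
Laplacian eigenvalues: [0.0, 1.0, 1.0, 3.0, 5.0]. Algebraic connectivity (smallest non-zero eigenvalue) = 1.0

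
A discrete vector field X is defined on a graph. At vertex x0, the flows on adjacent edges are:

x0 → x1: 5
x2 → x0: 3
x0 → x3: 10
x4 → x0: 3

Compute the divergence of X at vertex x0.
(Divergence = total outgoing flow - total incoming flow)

Divergence = sum of outgoing flows = 5 + (-3) + 10 + (-3) = 9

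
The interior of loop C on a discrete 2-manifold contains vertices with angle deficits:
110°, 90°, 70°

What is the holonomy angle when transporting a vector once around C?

Holonomy = total enclosed curvature = 110° + 90° + 70° = 270°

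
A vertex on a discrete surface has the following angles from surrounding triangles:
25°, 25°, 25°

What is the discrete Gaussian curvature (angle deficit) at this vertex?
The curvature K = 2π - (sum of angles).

Sum of angles = 75°. K = 360° - 75° = 285°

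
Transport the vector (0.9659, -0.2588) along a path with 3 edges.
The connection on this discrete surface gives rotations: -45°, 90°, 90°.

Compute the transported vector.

Total rotation: (-45°) + 90° + 90° = 135°. Final vector: (-0.5000, 0.8660)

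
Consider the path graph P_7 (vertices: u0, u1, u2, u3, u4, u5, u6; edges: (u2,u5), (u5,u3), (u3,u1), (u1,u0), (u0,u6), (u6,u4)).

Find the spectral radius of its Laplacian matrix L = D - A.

The path graph P_n has Laplacian eigenvalues λ_k = 2 − 2cos(kπ/n), k = 0, 1, …, n−1. Here n = 7:
k=0: 2 − 2cos(0) = 0.0; k=1: 2 − 2cos(π/7) = 0.1981; k=2: 2 − 2cos(2π/7) = 0.753; k=3: 2 − 2cos(3π/7) = 1.555; k=4: 2 − 2cos(4π/7) = 2.445; k=5: 2 − 2cos(5π/7) = 3.247; k=6: 2 − 2cos(6π/7) = 3.8019.
Laplacian eigenvalues: [0.0, 0.1981, 0.753, 1.555, 2.445, 3.247, 3.8019]. Largest eigenvalue (spectral radius) = 3.8019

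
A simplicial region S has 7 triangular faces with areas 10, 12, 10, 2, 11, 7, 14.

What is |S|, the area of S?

10 + 12 + 10 + 2 + 11 + 7 + 14 = 66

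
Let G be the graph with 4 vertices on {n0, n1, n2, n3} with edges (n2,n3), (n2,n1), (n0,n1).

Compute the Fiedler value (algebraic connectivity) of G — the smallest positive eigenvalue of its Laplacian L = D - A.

Degrees: deg(n0) = 1, deg(n1) = 2, deg(n2) = 2, deg(n3) = 1.
L = D − A with rows/columns ordered (n0, n1, n2, n3):
  [ 1, -1,  0,  0]
  [-1,  2, -1,  0]
  [ 0, -1,  2, -1]
  [ 0,  0, -1,  1]
Characteristic polynomial: det(λI − L) = λ(λ² − 4λ + 2)(λ − 2).
Roots: λ = 0; (λ² − 4λ + 2) = 0 ⇒ λ = 2 ± √2 ≈ 0.5858, 3.4142; (λ − 2) = 0 ⇒ λ = 2.
(Check: the roots sum (with multiplicity) to 6, matching trace L = Σdeg = 2·3 = 6.)
Laplacian eigenvalues: [0.0, 0.5858, 2.0, 3.4142]. Algebraic connectivity (smallest non-zero eigenvalue) = 0.5858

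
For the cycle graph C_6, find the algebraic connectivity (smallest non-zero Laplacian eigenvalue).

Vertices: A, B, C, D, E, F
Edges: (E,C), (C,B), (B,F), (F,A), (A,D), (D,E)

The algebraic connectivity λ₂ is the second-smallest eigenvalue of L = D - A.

The cycle graph C_n has Laplacian eigenvalues λ_k = 2 − 2cos(2πk/n), k = 0, 1, …, n−1. Here n = 6:
k=0: 2 − 2cos(0) = 0.0; k=1: 2 − 2cos(π/3) = 1.0; k=2: 2 − 2cos(2π/3) = 3.0; k=3: 2 − 2cos(π) = 4.0; k=4: 2 − 2cos(4π/3) = 3.0; k=5: 2 − 2cos(5π/3) = 1.0.
Laplacian eigenvalues: [0.0, 1.0, 1.0, 3.0, 3.0, 4.0]. Algebraic connectivity (smallest non-zero eigenvalue) = 1.0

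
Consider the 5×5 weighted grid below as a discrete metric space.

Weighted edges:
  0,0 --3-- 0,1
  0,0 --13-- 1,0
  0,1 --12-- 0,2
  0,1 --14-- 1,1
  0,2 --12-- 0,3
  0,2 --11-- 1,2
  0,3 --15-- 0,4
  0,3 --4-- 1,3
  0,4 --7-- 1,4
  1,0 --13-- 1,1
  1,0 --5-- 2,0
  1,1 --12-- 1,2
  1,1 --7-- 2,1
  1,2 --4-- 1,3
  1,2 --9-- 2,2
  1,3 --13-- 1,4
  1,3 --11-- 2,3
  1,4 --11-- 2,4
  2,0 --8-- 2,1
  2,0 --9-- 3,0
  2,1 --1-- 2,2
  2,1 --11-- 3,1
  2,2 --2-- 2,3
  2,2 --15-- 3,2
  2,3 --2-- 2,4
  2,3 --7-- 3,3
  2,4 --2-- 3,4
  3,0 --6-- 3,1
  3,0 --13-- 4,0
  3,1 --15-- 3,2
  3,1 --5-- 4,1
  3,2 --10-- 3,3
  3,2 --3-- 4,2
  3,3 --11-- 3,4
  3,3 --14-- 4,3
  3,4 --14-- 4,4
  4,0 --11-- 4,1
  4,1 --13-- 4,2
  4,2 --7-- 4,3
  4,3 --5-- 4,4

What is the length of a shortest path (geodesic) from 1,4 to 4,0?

Shortest path: 1,4 → 2,4 → 2,3 → 2,2 → 2,1 → 3,1 → 4,1 → 4,0, total weight = 43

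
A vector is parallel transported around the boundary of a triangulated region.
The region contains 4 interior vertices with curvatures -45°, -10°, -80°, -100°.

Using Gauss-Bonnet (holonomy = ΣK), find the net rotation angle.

Holonomy = total enclosed curvature = (-45°) + (-10°) + (-80°) + (-100°) = -235°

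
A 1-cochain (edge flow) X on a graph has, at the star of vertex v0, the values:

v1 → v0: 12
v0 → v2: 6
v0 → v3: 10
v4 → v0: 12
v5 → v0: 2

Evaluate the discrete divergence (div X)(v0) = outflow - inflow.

Divergence = sum of outgoing flows = (-12) + 6 + 10 + (-12) + (-2) = -10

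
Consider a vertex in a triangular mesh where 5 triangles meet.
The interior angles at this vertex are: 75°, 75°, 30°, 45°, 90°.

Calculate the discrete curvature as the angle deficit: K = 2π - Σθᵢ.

Sum of angles = 315°. K = 360° - 315° = 45° = π/4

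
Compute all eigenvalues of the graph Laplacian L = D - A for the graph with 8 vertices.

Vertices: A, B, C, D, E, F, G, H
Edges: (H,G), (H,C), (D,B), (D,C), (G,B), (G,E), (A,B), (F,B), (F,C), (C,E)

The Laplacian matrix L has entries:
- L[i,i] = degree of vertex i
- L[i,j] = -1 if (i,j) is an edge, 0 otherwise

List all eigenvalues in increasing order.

Degrees: deg(A) = 1, deg(B) = 4, deg(C) = 4, deg(D) = 2, deg(E) = 2, deg(F) = 2, deg(G) = 3, deg(H) = 2.
L = D − A with rows/columns ordered (A, B, C, D, E, F, G, H):
  [ 1, -1,  0,  0,  0,  0,  0,  0]
  [-1,  4,  0, -1,  0, -1, -1,  0]
  [ 0,  0,  4, -1, -1, -1,  0, -1]
  [ 0, -1, -1,  2,  0,  0,  0,  0]
  [ 0,  0, -1,  0,  2,  0, -1,  0]
  [ 0, -1, -1,  0,  0,  2,  0,  0]
  [ 0, -1,  0,  0, -1,  0,  3, -1]
  [ 0,  0, -1,  0,  0,  0, -1,  2]
Characteristic polynomial: det(λI − L) = λ(λ² − 6λ + 4)(λ² − 7λ + 8)(λ − 2)²(λ − 3).
Roots: λ = 0; (λ² − 6λ + 4) = 0 ⇒ λ = 3 ± √5 ≈ 0.7639, 5.2361; (λ² − 7λ + 8) = 0 ⇒ λ = (7 ± √17)/2 ≈ 1.4384, 5.5616; (λ − 2) = 0 ⇒ λ = 2 (multiplicity 2); (λ − 3) = 0 ⇒ λ = 3.
(Check: the roots sum (with multiplicity) to 20, matching trace L = Σdeg = 2·10 = 20.)
Laplacian eigenvalues (increasing order): [0.0, 0.7639, 1.4384, 2.0, 2.0, 3.0, 5.2361, 5.5616]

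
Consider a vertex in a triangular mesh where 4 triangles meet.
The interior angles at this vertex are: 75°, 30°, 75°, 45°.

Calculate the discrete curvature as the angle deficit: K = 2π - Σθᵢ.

Sum of angles = 225°. K = 360° - 225° = 135°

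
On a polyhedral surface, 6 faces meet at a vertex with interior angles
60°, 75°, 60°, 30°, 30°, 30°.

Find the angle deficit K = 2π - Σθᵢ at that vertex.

Sum of angles = 285°. K = 360° - 285° = 75° = 5π/12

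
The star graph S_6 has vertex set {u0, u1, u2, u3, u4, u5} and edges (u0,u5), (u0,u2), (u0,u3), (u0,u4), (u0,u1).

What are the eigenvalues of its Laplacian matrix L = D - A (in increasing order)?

The star S_6 is the complete bipartite graph K_{1,5} (one hub of degree 5, 5 leaves of degree 1). The Laplacian spectrum of K_{p,q} is 0, p (multiplicity q−1), q (multiplicity p−1), p+q. With p = 1, q = 5: 0 once, 1 with multiplicity 4, and 6 once. (Check: trace L = sum of degrees = 10 = 4·1 + 6.)
Laplacian eigenvalues (increasing order): [0.0, 1.0, 1.0, 1.0, 1.0, 6.0]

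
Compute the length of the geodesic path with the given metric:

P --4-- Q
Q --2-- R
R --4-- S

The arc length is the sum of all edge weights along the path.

Arc length = 4 + 2 + 4 = 10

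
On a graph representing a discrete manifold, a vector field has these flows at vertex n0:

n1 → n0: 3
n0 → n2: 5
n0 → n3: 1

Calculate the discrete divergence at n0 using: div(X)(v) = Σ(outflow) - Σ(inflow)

Divergence = sum of outgoing flows = (-3) + 5 + 1 = 3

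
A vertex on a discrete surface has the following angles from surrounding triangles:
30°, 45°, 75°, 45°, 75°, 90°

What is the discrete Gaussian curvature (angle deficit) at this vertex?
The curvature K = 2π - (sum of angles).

Sum of angles = 360°. K = 360° - 360° = 0° = 0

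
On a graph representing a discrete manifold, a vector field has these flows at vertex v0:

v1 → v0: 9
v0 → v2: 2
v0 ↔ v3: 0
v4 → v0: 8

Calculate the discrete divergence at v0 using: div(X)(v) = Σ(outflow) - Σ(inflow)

Divergence = sum of outgoing flows = (-9) + 2 + 0 + (-8) = -15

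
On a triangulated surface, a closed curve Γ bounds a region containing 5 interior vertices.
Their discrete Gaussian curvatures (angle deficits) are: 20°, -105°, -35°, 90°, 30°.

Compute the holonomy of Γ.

Holonomy = total enclosed curvature = 20° + (-105°) + (-35°) + 90° + 30° = 0°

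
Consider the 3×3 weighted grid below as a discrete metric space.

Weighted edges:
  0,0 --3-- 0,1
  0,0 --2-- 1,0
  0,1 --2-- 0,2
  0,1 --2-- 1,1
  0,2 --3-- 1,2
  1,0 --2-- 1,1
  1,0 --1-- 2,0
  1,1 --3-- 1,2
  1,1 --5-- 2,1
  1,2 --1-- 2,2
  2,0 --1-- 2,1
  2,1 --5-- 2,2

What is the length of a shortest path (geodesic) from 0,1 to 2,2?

Shortest path: 0,1 → 0,2 → 1,2 → 2,2, total weight = 6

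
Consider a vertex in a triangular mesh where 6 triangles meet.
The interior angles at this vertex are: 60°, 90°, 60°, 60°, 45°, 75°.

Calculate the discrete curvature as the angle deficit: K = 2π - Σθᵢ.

Sum of angles = 390°. K = 360° - 390° = -30° = -π/6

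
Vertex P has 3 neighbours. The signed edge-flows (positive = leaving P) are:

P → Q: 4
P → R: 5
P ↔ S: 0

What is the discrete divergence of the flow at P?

Divergence = sum of outgoing flows = 4 + 5 + 0 = 9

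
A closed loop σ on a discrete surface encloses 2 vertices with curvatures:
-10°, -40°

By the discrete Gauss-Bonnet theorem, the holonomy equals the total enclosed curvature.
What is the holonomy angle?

Holonomy = total enclosed curvature = (-10°) + (-40°) = -50°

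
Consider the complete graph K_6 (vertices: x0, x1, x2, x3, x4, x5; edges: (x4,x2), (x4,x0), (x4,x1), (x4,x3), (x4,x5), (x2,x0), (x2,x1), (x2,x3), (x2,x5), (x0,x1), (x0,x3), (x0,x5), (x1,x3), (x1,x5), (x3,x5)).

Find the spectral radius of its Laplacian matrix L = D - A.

For the complete graph K_n, L = nI − J (J = all-ones matrix). J has eigenvalues n (once, eigenvector 𝟙) and 0 (multiplicity n−1), so L has eigenvalues 0 (once) and n (multiplicity n−1). Here n = 6: eigenvalue 0 once and 6 with multiplicity 5.
Laplacian eigenvalues: [0.0, 6.0, 6.0, 6.0, 6.0, 6.0]. Largest eigenvalue (spectral radius) = 6.0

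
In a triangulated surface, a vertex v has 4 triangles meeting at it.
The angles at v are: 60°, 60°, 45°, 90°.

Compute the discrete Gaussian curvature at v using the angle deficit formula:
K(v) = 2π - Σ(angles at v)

Sum of angles = 255°. K = 360° - 255° = 105°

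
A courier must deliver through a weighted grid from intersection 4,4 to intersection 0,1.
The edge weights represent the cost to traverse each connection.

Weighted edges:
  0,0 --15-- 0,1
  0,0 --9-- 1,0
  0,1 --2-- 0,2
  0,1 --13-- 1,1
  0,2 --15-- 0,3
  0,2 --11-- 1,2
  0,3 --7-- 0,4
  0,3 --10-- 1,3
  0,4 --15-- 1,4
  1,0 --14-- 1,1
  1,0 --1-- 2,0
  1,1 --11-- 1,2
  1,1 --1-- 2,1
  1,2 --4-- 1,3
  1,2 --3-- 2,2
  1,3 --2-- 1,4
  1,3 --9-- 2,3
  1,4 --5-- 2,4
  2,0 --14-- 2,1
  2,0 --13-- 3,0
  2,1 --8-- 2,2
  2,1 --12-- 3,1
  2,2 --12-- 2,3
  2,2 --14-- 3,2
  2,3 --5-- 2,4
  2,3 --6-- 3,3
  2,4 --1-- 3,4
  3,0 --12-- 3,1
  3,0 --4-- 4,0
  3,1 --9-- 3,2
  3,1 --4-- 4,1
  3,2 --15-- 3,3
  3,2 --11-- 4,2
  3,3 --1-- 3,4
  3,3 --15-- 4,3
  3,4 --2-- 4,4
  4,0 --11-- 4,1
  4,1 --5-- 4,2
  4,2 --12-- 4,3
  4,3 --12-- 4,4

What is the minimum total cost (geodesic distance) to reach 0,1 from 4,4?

Shortest path: 4,4 → 3,4 → 2,4 → 1,4 → 1,3 → 1,2 → 0,2 → 0,1, total weight = 27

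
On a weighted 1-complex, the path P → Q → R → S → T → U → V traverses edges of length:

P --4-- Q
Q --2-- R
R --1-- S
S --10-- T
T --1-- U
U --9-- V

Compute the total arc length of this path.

Arc length = 4 + 2 + 1 + 10 + 1 + 9 = 27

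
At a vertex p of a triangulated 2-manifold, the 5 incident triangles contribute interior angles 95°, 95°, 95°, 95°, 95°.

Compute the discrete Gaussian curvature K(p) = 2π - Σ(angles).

Sum of angles = 475°. K = 360° - 475° = -115°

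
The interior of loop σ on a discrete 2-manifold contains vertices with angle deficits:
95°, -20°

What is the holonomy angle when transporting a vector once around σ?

Holonomy = total enclosed curvature = 95° + (-20°) = 75°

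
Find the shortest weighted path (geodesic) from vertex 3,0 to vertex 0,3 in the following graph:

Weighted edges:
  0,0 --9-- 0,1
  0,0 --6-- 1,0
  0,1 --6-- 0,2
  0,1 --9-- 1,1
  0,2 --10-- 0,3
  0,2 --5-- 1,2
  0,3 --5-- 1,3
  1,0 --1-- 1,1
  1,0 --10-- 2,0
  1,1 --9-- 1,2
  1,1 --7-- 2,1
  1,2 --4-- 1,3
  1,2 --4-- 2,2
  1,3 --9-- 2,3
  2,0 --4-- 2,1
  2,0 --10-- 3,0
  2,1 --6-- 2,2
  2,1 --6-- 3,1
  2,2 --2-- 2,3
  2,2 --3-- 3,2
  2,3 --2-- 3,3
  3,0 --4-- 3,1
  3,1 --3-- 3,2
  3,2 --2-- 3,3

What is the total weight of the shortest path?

Shortest path: 3,0 → 3,1 → 3,2 → 2,2 → 1,2 → 1,3 → 0,3, total weight = 23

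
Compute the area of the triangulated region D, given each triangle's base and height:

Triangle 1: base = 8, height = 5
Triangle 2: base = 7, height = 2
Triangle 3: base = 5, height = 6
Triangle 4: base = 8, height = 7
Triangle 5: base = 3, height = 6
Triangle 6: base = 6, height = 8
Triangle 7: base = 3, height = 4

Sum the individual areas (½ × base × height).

(1/2)×8×5 + (1/2)×7×2 + (1/2)×5×6 + (1/2)×8×7 + (1/2)×3×6 + (1/2)×6×8 + (1/2)×3×4 = 109.0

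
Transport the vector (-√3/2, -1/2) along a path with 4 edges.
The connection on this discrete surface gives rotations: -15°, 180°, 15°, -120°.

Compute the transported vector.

Total rotation: (-15°) + 180° + 15° + (-120°) = 60°. Final vector: (0, -1)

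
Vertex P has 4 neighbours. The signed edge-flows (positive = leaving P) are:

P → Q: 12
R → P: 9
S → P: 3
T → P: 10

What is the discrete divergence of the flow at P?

Divergence = sum of outgoing flows = 12 + (-9) + (-3) + (-10) = -10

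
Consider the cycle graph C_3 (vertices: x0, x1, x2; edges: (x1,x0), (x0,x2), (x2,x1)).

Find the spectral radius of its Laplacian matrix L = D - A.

The cycle graph C_n has Laplacian eigenvalues λ_k = 2 − 2cos(2πk/n), k = 0, 1, …, n−1. Here n = 3:
k=0: 2 − 2cos(0) = 0.0; k=1: 2 − 2cos(2π/3) = 3.0; k=2: 2 − 2cos(4π/3) = 3.0.
Laplacian eigenvalues: [0.0, 3.0, 3.0]. Largest eigenvalue (spectral radius) = 3.0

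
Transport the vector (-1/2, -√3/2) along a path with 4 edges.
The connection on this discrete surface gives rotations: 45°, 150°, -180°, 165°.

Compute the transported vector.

Total rotation: 45° + 150° + (-180°) + 165° = 180°. Final vector: (0.5000, 0.8660)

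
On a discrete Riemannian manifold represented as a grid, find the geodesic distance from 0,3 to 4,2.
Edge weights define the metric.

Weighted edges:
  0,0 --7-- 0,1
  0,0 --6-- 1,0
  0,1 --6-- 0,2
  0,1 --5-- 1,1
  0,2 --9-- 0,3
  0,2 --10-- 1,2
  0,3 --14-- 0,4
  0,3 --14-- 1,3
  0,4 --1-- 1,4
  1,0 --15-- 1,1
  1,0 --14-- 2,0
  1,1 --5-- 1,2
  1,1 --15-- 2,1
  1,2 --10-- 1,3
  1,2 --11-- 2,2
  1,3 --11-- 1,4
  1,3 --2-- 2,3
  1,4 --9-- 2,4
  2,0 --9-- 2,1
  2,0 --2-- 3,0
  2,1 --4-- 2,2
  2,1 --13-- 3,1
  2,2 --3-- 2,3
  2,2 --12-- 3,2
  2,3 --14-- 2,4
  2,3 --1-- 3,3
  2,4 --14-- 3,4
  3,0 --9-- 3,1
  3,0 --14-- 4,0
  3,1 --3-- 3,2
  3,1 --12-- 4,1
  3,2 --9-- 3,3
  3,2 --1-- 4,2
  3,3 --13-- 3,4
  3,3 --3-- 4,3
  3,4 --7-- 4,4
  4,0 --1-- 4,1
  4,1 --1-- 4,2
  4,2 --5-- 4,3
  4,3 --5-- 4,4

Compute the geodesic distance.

Shortest path: 0,3 → 1,3 → 2,3 → 3,3 → 4,3 → 4,2, total weight = 25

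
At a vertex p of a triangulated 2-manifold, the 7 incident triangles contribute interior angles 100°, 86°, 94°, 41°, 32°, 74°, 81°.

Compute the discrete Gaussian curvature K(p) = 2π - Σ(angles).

Sum of angles = 508°. K = 360° - 508° = -148° = -37π/45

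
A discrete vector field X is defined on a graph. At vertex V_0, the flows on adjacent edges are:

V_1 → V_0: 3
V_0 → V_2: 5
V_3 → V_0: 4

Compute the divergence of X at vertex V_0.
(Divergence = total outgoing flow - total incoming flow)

Divergence = sum of outgoing flows = (-3) + 5 + (-4) = -2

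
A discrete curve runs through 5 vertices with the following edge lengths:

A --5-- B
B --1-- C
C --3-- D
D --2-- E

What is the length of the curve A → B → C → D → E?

Arc length = 5 + 1 + 3 + 2 = 11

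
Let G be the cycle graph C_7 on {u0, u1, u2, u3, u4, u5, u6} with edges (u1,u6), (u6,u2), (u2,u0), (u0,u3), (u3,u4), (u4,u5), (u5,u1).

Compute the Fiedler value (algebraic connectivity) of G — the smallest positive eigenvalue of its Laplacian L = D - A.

The cycle graph C_n has Laplacian eigenvalues λ_k = 2 − 2cos(2πk/n), k = 0, 1, …, n−1. Here n = 7:
k=0: 2 − 2cos(0) = 0.0; k=1: 2 − 2cos(2π/7) = 0.753; k=2: 2 − 2cos(4π/7) = 2.445; k=3: 2 − 2cos(6π/7) = 3.8019; k=4: 2 − 2cos(8π/7) = 3.8019; k=5: 2 − 2cos(10π/7) = 2.445; k=6: 2 − 2cos(12π/7) = 0.753.
Laplacian eigenvalues: [0.0, 0.753, 0.753, 2.445, 2.445, 3.8019, 3.8019]. Algebraic connectivity (smallest non-zero eigenvalue) = 0.753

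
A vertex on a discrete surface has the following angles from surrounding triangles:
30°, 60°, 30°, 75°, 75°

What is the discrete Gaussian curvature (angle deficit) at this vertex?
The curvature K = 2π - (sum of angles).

Sum of angles = 270°. K = 360° - 270° = 90° = π/2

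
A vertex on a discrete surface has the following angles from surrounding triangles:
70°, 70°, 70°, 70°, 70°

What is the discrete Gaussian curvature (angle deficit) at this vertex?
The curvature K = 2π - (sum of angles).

Sum of angles = 350°. K = 360° - 350° = 10°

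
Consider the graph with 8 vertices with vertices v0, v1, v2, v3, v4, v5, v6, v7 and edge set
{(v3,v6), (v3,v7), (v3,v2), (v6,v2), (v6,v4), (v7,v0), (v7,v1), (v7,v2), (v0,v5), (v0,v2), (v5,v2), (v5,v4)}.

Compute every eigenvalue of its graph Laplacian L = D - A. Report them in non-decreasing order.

Degrees: deg(v0) = 3, deg(v1) = 1, deg(v2) = 5, deg(v3) = 3, deg(v4) = 2, deg(v5) = 3, deg(v6) = 3, deg(v7) = 4.
L = D − A with rows/columns ordered (v0, v1, v2, v3, v4, v5, v6, v7):
  [ 3,  0, -1,  0,  0, -1,  0, -1]
  [ 0,  1,  0,  0,  0,  0,  0, -1]
  [-1,  0,  5, -1,  0, -1, -1, -1]
  [ 0,  0, -1,  3,  0,  0, -1, -1]
  [ 0,  0,  0,  0,  2, -1, -1,  0]
  [-1,  0, -1,  0, -1,  3,  0,  0]
  [ 0,  0, -1, -1, -1,  0,  3,  0]
  [-1, -1, -1, -1,  0,  0,  0,  4]
Characteristic polynomial: det(λI − L) = λ(λ² − 6λ + 4)(λ² − 8λ + 11)(λ − 2)(λ − 4)².
Roots: λ = 0; (λ² − 6λ + 4) = 0 ⇒ λ = 3 ± √5 ≈ 0.7639, 5.2361; (λ² − 8λ + 11) = 0 ⇒ λ = 4 ± √5 ≈ 1.7639, 6.2361; (λ − 2) = 0 ⇒ λ = 2; (λ − 4) = 0 ⇒ λ = 4 (multiplicity 2).
(Check: the roots sum (with multiplicity) to 24, matching trace L = Σdeg = 2·12 = 24.)
Laplacian eigenvalues (increasing order): [0.0, 0.7639, 1.7639, 2.0, 4.0, 4.0, 5.2361, 6.2361]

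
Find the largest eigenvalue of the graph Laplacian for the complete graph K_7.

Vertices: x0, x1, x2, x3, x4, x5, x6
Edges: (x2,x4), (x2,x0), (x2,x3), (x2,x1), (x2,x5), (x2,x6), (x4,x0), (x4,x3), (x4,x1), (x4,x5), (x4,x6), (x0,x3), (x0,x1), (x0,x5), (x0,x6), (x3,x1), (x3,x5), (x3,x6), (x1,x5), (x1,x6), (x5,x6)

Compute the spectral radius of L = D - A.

For the complete graph K_n, L = nI − J (J = all-ones matrix). J has eigenvalues n (once, eigenvector 𝟙) and 0 (multiplicity n−1), so L has eigenvalues 0 (once) and n (multiplicity n−1). Here n = 7: eigenvalue 0 once and 7 with multiplicity 6.
Laplacian eigenvalues: [0.0, 7.0, 7.0, 7.0, 7.0, 7.0, 7.0]. Largest eigenvalue (spectral radius) = 7.0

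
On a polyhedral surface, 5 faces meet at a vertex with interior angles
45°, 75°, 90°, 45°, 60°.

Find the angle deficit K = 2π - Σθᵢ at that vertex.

Sum of angles = 315°. K = 360° - 315° = 45°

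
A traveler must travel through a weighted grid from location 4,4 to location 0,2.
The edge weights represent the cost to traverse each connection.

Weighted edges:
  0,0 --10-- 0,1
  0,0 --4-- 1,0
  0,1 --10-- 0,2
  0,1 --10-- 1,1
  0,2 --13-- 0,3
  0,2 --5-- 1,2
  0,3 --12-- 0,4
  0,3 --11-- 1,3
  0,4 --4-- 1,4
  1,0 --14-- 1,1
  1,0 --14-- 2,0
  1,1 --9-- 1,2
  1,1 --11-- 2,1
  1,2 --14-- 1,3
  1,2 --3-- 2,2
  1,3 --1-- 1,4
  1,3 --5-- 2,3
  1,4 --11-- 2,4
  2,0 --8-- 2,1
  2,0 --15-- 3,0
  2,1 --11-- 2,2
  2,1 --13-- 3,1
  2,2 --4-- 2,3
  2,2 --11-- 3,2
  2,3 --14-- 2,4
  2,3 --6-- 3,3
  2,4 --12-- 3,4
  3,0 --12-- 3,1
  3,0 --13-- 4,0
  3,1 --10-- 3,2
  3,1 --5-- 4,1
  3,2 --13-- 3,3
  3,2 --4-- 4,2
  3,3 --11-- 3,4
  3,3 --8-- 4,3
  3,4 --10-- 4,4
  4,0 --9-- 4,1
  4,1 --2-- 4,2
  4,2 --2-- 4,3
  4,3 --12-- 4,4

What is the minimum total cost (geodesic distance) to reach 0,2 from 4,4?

Shortest path: 4,4 → 4,3 → 4,2 → 3,2 → 2,2 → 1,2 → 0,2, total weight = 37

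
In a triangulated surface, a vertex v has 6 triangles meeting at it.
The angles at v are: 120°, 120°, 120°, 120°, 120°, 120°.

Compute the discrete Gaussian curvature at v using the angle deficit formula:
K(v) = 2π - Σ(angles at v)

Sum of angles = 720°. K = 360° - 720° = -360°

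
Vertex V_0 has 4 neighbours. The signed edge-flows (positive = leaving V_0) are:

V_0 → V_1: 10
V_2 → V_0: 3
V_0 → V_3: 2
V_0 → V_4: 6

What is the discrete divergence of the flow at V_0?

Divergence = sum of outgoing flows = 10 + (-3) + 2 + 6 = 15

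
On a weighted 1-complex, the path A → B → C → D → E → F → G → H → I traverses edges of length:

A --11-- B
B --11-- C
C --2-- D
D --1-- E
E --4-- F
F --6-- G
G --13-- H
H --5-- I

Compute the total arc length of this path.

Arc length = 11 + 11 + 2 + 1 + 4 + 6 + 13 + 5 = 53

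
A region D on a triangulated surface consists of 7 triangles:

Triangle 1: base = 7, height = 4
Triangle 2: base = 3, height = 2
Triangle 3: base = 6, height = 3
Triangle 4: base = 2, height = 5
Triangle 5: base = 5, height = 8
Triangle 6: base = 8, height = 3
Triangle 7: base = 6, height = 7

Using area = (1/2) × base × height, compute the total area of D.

(1/2)×7×4 + (1/2)×3×2 + (1/2)×6×3 + (1/2)×2×5 + (1/2)×5×8 + (1/2)×8×3 + (1/2)×6×7 = 84.0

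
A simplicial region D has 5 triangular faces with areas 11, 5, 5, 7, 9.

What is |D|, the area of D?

11 + 5 + 5 + 7 + 9 = 37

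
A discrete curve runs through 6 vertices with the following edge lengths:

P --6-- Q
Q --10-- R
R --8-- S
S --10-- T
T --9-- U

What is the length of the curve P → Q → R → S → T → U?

Arc length = 6 + 10 + 8 + 10 + 9 = 43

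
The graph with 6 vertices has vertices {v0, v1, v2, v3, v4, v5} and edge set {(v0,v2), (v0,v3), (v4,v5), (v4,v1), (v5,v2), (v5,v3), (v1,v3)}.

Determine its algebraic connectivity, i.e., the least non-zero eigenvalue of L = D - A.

Degrees: deg(v0) = 2, deg(v1) = 2, deg(v2) = 2, deg(v3) = 3, deg(v4) = 2, deg(v5) = 3.
L = D − A with rows/columns ordered (v0, v1, v2, v3, v4, v5):
  [ 2,  0, -1, -1,  0,  0]
  [ 0,  2,  0, -1, -1,  0]
  [-1,  0,  2,  0,  0, -1]
  [-1, -1,  0,  3,  0, -1]
  [ 0, -1,  0,  0,  2, -1]
  [ 0,  0, -1, -1, -1,  3]
Characteristic polynomial: det(λI − L) = λ(λ − 1)(λ − 2)(λ − 3)²(λ − 5).
Roots: λ = 0; (λ − 1) = 0 ⇒ λ = 1; (λ − 2) = 0 ⇒ λ = 2; (λ − 3) = 0 ⇒ λ = 3 (multiplicity 2); (λ − 5) = 0 ⇒ λ = 5.
(Check: the roots sum (with multiplicity) to 14, matching trace L = Σdeg = 2·7 = 14.)
Laplacian eigenvalues: [0.0, 1.0, 2.0, 3.0, 3.0, 5.0]. Algebraic connectivity (smallest non-zero eigenvalue) = 1.0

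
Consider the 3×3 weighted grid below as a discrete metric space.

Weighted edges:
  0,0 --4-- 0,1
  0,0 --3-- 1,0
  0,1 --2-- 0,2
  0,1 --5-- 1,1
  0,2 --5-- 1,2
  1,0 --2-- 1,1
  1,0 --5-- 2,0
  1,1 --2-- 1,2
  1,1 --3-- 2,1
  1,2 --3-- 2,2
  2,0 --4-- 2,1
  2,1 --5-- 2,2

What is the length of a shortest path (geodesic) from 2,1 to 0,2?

Shortest path: 2,1 → 1,1 → 1,2 → 0,2, total weight = 10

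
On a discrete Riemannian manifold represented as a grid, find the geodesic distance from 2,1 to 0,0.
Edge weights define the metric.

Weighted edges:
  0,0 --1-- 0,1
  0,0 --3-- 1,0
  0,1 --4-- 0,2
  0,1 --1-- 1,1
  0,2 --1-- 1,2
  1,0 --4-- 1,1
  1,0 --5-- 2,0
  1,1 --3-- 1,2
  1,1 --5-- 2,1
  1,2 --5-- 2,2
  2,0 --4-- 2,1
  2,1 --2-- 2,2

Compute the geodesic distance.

Shortest path: 2,1 → 1,1 → 0,1 → 0,0, total weight = 7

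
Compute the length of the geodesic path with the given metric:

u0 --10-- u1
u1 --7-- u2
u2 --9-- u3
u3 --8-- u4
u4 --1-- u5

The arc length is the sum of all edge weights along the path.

Arc length = 10 + 7 + 9 + 8 + 1 = 35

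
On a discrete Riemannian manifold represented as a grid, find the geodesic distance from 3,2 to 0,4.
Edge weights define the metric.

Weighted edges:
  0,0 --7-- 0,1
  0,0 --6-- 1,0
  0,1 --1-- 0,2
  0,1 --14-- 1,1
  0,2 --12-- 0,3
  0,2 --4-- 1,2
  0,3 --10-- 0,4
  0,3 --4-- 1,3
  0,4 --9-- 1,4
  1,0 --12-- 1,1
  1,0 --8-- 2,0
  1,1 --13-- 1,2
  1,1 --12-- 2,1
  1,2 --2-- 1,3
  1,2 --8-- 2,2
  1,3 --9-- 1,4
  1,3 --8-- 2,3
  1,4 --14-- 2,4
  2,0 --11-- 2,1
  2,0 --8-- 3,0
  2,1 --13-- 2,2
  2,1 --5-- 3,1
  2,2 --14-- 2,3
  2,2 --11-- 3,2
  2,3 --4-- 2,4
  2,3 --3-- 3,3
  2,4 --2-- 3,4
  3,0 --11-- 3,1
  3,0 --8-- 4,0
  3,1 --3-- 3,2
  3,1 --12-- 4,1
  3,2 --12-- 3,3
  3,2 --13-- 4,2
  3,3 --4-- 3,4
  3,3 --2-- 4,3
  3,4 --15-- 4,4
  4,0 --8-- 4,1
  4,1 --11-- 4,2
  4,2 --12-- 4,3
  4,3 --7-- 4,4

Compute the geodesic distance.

Shortest path: 3,2 → 2,2 → 1,2 → 1,3 → 0,3 → 0,4, total weight = 35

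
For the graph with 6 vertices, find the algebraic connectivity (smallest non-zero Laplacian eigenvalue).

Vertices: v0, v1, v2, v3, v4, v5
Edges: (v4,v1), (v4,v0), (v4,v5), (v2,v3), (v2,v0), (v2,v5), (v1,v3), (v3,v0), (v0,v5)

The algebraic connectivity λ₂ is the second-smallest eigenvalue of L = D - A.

Degrees: deg(v0) = 4, deg(v1) = 2, deg(v2) = 3, deg(v3) = 3, deg(v4) = 3, deg(v5) = 3.
L = D − A with rows/columns ordered (v0, v1, v2, v3, v4, v5):
  [ 4,  0, -1, -1, -1, -1]
  [ 0,  2,  0, -1, -1,  0]
  [-1,  0,  3, -1,  0, -1]
  [-1, -1, -1,  3,  0,  0]
  [-1, -1,  0,  0,  3, -1]
  [-1,  0, -1,  0, -1,  3]
Characteristic polynomial: det(λI − L) = λ(λ² − 7λ + 9)(λ² − 7λ + 11)(λ − 4).
Roots: λ = 0; (λ² − 7λ + 9) = 0 ⇒ λ = (7 ± √13)/2 ≈ 1.6972, 5.3028; (λ² − 7λ + 11) = 0 ⇒ λ = (7 ± √5)/2 ≈ 2.382, 4.618; (λ − 4) = 0 ⇒ λ = 4.
(Check: the roots sum (with multiplicity) to 18, matching trace L = Σdeg = 2·9 = 18.)
Laplacian eigenvalues: [0.0, 1.6972, 2.382, 4.0, 4.618, 5.3028]. Algebraic connectivity (smallest non-zero eigenvalue) = 1.6972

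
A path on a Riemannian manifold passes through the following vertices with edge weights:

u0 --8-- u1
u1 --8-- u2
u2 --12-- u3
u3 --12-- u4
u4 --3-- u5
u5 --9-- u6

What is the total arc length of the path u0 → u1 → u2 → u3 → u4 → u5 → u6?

Arc length = 8 + 8 + 12 + 12 + 3 + 9 = 52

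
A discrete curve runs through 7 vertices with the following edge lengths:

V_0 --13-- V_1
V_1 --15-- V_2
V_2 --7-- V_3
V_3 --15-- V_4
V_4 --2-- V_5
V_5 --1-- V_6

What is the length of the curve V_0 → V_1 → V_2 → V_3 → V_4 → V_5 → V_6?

Arc length = 13 + 15 + 7 + 15 + 2 + 1 = 53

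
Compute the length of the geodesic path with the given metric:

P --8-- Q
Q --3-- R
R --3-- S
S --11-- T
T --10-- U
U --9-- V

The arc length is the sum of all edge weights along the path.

Arc length = 8 + 3 + 3 + 11 + 10 + 9 = 44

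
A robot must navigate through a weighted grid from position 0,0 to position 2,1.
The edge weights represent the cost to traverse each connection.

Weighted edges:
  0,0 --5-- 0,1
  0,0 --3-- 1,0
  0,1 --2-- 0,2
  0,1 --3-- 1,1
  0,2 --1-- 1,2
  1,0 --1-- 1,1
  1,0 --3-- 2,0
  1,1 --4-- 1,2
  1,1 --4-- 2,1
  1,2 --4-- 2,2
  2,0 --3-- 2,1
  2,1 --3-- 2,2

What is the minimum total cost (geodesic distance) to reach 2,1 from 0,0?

Shortest path: 0,0 → 1,0 → 1,1 → 2,1, total weight = 8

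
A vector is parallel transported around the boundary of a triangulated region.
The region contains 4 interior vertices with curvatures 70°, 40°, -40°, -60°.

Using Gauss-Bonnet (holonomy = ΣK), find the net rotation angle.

Holonomy = total enclosed curvature = 70° + 40° + (-40°) + (-60°) = 10°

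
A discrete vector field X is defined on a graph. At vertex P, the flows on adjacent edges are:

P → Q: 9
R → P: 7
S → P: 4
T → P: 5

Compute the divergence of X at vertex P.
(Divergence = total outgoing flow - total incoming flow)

Divergence = sum of outgoing flows = 9 + (-7) + (-4) + (-5) = -7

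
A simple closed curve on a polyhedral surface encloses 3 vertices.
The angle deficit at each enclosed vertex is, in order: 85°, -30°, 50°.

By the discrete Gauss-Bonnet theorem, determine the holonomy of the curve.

Holonomy = total enclosed curvature = 85° + (-30°) + 50° = 105°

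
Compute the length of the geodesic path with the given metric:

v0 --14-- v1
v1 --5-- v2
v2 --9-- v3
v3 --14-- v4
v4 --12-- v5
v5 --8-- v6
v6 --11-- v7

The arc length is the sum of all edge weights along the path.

Arc length = 14 + 5 + 9 + 14 + 12 + 8 + 11 = 73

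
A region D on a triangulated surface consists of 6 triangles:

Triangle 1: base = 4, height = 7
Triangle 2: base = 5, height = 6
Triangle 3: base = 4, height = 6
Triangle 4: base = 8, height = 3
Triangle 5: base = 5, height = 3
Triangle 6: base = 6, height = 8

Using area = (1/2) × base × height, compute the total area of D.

(1/2)×4×7 + (1/2)×5×6 + (1/2)×4×6 + (1/2)×8×3 + (1/2)×5×3 + (1/2)×6×8 = 84.5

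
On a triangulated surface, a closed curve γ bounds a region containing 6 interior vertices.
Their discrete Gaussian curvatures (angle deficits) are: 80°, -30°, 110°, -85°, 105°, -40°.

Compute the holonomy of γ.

Holonomy = total enclosed curvature = 80° + (-30°) + 110° + (-85°) + 105° + (-40°) = 140°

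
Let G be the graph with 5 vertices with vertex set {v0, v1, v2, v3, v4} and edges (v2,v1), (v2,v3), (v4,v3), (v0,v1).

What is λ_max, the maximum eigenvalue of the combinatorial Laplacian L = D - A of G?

Degrees: deg(v0) = 1, deg(v1) = 2, deg(v2) = 2, deg(v3) = 2, deg(v4) = 1.
L = D − A with rows/columns ordered (v0, v1, v2, v3, v4):
  [ 1, -1,  0,  0,  0]
  [-1,  2, -1,  0,  0]
  [ 0, -1,  2, -1,  0]
  [ 0,  0, -1,  2, -1]
  [ 0,  0,  0, -1,  1]
Characteristic polynomial: det(λI − L) = λ(λ² − 3λ + 1)(λ² − 5λ + 5).
Roots: λ = 0; (λ² − 3λ + 1) = 0 ⇒ λ = (3 ± √5)/2 ≈ 0.382, 2.618; (λ² − 5λ + 5) = 0 ⇒ λ = (5 ± √5)/2 ≈ 1.382, 3.618.
(Check: the roots sum (with multiplicity) to 8, matching trace L = Σdeg = 2·4 = 8.)
Laplacian eigenvalues: [0.0, 0.382, 1.382, 2.618, 3.618]. Largest eigenvalue (spectral radius) = 3.618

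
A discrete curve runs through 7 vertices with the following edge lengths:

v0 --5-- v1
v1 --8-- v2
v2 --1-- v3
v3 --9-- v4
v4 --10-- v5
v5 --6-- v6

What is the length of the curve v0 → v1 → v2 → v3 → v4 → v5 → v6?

Arc length = 5 + 8 + 1 + 9 + 10 + 6 = 39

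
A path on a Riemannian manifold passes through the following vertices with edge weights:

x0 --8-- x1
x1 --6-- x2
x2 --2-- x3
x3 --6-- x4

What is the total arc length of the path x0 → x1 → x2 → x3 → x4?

Arc length = 8 + 6 + 2 + 6 = 22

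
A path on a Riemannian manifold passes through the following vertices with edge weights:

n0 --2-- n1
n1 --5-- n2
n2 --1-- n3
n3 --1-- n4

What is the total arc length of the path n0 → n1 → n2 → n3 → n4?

Arc length = 2 + 5 + 1 + 1 = 9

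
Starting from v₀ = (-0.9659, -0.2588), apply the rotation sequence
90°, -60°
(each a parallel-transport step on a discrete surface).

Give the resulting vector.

Total rotation: 90° + (-60°) = 30°. Final vector: (-0.7071, -0.7071)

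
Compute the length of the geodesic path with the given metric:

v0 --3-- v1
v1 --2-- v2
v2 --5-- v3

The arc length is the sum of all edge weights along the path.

Arc length = 3 + 2 + 5 = 10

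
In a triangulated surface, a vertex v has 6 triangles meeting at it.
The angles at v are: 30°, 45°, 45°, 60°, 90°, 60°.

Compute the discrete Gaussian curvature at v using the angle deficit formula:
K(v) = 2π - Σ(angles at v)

Sum of angles = 330°. K = 360° - 330° = 30°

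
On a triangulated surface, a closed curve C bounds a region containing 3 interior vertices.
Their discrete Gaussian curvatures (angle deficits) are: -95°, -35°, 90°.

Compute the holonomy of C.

Holonomy = total enclosed curvature = (-95°) + (-35°) + 90° = -40°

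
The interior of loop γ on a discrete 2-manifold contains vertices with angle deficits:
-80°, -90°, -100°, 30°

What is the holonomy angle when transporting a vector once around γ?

Holonomy = total enclosed curvature = (-80°) + (-90°) + (-100°) + 30° = -240°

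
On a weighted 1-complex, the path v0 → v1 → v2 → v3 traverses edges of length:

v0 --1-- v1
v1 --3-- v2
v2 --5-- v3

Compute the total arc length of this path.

Arc length = 1 + 3 + 5 = 9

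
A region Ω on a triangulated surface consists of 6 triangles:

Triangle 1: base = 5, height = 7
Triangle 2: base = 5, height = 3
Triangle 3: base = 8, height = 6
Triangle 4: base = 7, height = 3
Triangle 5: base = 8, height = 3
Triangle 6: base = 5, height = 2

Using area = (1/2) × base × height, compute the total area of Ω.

(1/2)×5×7 + (1/2)×5×3 + (1/2)×8×6 + (1/2)×7×3 + (1/2)×8×3 + (1/2)×5×2 = 76.5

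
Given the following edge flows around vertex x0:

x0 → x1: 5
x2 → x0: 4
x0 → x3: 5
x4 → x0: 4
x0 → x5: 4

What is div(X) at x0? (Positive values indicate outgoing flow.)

Divergence = sum of outgoing flows = 5 + (-4) + 5 + (-4) + 4 = 6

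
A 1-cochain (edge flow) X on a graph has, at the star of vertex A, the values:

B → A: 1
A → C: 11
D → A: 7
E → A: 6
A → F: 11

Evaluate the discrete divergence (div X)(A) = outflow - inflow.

Divergence = sum of outgoing flows = (-1) + 11 + (-7) + (-6) + 11 = 8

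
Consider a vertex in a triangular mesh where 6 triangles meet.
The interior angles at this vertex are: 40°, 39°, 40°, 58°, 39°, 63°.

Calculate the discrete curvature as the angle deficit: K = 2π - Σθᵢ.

Sum of angles = 279°. K = 360° - 279° = 81° = 9π/20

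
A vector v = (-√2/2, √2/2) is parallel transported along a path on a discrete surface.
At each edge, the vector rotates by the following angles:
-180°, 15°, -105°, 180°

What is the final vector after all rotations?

Total rotation: (-180°) + 15° + (-105°) + 180° = -90°. Final vector: (0.7071, 0.7071)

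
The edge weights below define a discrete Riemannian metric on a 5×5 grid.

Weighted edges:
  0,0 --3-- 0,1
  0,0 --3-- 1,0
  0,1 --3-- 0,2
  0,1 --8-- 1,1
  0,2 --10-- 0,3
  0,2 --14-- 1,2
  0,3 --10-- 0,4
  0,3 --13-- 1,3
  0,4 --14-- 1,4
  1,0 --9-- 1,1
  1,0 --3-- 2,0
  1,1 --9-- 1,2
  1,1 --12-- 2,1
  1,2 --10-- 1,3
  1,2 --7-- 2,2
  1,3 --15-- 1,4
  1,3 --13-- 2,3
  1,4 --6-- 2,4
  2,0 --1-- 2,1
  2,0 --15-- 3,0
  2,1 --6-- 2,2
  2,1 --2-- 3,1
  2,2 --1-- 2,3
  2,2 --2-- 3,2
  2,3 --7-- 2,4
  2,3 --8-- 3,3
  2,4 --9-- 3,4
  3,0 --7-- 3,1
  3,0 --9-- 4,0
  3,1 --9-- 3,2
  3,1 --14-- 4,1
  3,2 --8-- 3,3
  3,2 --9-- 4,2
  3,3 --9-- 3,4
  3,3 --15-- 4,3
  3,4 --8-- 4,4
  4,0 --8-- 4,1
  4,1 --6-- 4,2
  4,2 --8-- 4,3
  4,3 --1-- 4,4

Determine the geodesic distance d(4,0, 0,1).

Shortest path: 4,0 → 3,0 → 3,1 → 2,1 → 2,0 → 1,0 → 0,0 → 0,1, total weight = 28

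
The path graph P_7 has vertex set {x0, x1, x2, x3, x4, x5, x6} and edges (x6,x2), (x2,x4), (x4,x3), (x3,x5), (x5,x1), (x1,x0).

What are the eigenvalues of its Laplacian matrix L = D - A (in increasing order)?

The path graph P_n has Laplacian eigenvalues λ_k = 2 − 2cos(kπ/n), k = 0, 1, …, n−1. Here n = 7:
k=0: 2 − 2cos(0) = 0.0; k=1: 2 − 2cos(π/7) = 0.1981; k=2: 2 − 2cos(2π/7) = 0.753; k=3: 2 − 2cos(3π/7) = 1.555; k=4: 2 − 2cos(4π/7) = 2.445; k=5: 2 − 2cos(5π/7) = 3.247; k=6: 2 − 2cos(6π/7) = 3.8019.
Laplacian eigenvalues (increasing order): [0.0, 0.1981, 0.753, 1.555, 2.445, 3.247, 3.8019]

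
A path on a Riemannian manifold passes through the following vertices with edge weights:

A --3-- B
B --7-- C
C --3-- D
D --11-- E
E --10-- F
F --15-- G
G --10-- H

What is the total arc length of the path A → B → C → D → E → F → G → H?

Arc length = 3 + 7 + 3 + 11 + 10 + 15 + 10 = 59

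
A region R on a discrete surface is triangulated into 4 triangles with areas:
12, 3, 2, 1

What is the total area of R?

12 + 3 + 2 + 1 = 18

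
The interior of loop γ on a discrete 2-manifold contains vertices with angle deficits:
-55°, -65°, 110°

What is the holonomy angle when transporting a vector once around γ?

Holonomy = total enclosed curvature = (-55°) + (-65°) + 110° = -10°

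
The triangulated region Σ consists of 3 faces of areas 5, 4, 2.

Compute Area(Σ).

5 + 4 + 2 = 11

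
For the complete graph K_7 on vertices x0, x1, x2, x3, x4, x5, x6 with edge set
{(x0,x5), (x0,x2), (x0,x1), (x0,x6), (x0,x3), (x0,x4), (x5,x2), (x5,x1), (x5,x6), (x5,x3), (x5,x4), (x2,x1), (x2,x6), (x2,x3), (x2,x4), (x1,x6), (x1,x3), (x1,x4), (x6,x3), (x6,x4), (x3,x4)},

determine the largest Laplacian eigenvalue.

For the complete graph K_n, L = nI − J (J = all-ones matrix). J has eigenvalues n (once, eigenvector 𝟙) and 0 (multiplicity n−1), so L has eigenvalues 0 (once) and n (multiplicity n−1). Here n = 7: eigenvalue 0 once and 7 with multiplicity 6.
Laplacian eigenvalues: [0.0, 7.0, 7.0, 7.0, 7.0, 7.0, 7.0]. Largest eigenvalue (spectral radius) = 7.0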